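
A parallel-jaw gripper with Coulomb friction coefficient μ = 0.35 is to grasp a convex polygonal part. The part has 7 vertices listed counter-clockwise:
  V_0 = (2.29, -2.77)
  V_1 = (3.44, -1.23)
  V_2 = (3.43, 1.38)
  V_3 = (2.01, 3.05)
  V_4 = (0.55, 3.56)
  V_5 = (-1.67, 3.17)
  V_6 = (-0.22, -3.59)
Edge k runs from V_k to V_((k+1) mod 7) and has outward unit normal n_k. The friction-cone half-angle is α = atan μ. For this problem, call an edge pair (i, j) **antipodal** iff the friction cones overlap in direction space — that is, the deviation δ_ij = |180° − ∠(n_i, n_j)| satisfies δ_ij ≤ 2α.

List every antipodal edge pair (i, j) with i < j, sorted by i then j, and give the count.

α = atan 0.35 = 19.29°;  2α = 38.58°
n_0 = (+0.8012, -0.5983)
n_1 = (+1.0000, +0.0038)
n_2 = (+0.7618, +0.6478)
n_3 = (+0.3298, +0.9441)
n_4 = (-0.1730, +0.9849)
n_5 = (-0.9778, -0.2097)
n_6 = (+0.3105, -0.9506)
  (0,1): δ = 143.03°  ·
  (0,2): δ = 102.87°  ·
  (0,3): δ = 72.50°  ·
  (0,4): δ = 43.29°  ·
  (0,5): δ = 48.86°  ·
  (0,6): δ = 144.84°  ·
  (1,2): δ = 139.85°  ·
  (1,3): δ = 109.47°  ·
  (1,4): δ = 80.26°  ·
  (1,5): δ = 11.89°  ✓
  (1,6): δ = 107.87°  ·
  (2,3): δ = 149.63°  ·
  (2,4): δ = 120.41°  ·
  (2,5): δ = 28.27°  ✓
  (2,6): δ = 67.72°  ·
  (3,4): δ = 150.78°  ·
  (3,5): δ = 58.64°  ·
  (3,6): δ = 37.35°  ✓
  (4,5): δ = 87.86°  ·
  (4,6): δ = 8.13°  ✓
  (5,6): δ = 84.01°  ·
antipodal pairs: 4

count = 4; pairs: (1,5), (2,5), (3,6), (4,6)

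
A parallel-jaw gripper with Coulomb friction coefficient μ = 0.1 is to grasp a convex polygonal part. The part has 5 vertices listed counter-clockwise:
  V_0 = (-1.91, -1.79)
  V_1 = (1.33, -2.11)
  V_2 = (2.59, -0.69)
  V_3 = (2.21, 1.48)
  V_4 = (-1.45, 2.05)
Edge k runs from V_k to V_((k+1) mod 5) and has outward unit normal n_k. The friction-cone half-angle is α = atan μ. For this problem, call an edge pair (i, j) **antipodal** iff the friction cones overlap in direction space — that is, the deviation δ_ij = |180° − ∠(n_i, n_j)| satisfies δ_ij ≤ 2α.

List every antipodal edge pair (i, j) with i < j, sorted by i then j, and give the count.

α = atan 0.1 = 5.71°;  2α = 11.42°
n_0 = (-0.0983, -0.9952)
n_1 = (+0.7480, -0.6637)
n_2 = (+0.9850, +0.1725)
n_3 = (+0.1539, +0.9881)
n_4 = (-0.9929, +0.1189)
  (0,1): δ = 125.94°  ·
  (0,2): δ = 74.43°  ·
  (0,3): δ = 3.21°  ✓
  (0,4): δ = 88.81°  ·
  (1,2): δ = 128.48°  ·
  (1,3): δ = 57.27°  ·
  (1,4): δ = 34.75°  ·
  (2,3): δ = 108.78°  ·
  (2,4): δ = 16.76°  ·
  (3,4): δ = 87.98°  ·
antipodal pairs: 1

count = 1; pairs: (0,3)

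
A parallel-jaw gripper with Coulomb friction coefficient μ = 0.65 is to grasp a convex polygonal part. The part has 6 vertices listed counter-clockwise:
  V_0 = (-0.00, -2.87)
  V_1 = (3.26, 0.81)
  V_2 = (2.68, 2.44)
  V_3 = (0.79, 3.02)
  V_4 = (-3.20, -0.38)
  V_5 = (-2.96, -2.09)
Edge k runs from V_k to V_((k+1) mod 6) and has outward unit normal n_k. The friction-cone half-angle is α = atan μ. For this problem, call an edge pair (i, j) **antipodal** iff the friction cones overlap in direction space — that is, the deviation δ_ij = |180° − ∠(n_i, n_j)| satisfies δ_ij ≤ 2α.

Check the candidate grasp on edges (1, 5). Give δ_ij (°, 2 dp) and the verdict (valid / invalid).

α = atan 0.65 = 33.02°;  2α = 66.05°
edge 1: e_1 = (-0.58, +1.63);  n_1 = (+0.9421, +0.3352)
edge 5: e_5 = (+2.96, -0.78);  n_5 = (-0.2548, -0.9670)
∠(n_1, n_5) = 124.35°
δ = |180° − 124.35°| = 55.65°
55.65° ≤ 2α = 66.05°  →  valid

δ = 55.65°, valid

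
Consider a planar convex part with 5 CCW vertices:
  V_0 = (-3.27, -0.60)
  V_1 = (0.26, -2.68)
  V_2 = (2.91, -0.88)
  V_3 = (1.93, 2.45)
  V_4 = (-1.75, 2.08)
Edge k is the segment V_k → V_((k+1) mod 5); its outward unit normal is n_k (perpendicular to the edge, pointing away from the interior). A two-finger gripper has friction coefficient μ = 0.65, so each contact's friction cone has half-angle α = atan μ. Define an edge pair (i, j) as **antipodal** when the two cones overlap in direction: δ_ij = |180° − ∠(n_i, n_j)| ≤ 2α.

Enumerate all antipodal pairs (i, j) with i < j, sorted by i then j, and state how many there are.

count = 5; pairs: (0,2), (0,3), (1,3), (1,4), (2,4)

α = atan 0.65 = 33.02°;  2α = 66.05°
n_0 = (-0.5077, -0.8616)
n_1 = (+0.5619, -0.8272)
n_2 = (+0.9593, +0.2823)
n_3 = (-0.1000, +0.9950)
n_4 = (-0.8698, +0.4933)
  (0,1): δ = 115.31°  ·
  (0,2): δ = 43.09°  ✓
  (0,3): δ = 36.25°  ✓
  (0,4): δ = 90.95°  ·
  (1,2): δ = 107.79°  ·
  (1,3): δ = 28.44°  ✓
  (1,4): δ = 26.25°  ✓
  (2,3): δ = 100.66°  ·
  (2,4): δ = 45.96°  ✓
  (3,4): δ = 125.30°  ·
antipodal pairs: 5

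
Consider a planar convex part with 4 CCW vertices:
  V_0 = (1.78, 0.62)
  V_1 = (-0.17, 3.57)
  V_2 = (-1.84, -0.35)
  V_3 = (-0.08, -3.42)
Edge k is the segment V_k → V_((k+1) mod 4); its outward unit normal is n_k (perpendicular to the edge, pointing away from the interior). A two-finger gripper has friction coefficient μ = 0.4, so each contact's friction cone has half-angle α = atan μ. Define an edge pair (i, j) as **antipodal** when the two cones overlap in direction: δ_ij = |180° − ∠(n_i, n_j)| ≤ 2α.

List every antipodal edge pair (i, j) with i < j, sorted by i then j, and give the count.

count = 2; pairs: (0,2), (1,3)

α = atan 0.4 = 21.80°;  2α = 43.60°
n_0 = (+0.8342, +0.5514)
n_1 = (-0.9200, +0.3919)
n_2 = (-0.8675, -0.4974)
n_3 = (+0.9084, -0.4182)
  (0,1): δ = 56.54°  ·
  (0,2): δ = 3.64°  ✓
  (0,3): δ = 121.81°  ·
  (1,2): δ = 127.10°  ·
  (1,3): δ = 1.65°  ✓
  (2,3): δ = 54.55°  ·
antipodal pairs: 2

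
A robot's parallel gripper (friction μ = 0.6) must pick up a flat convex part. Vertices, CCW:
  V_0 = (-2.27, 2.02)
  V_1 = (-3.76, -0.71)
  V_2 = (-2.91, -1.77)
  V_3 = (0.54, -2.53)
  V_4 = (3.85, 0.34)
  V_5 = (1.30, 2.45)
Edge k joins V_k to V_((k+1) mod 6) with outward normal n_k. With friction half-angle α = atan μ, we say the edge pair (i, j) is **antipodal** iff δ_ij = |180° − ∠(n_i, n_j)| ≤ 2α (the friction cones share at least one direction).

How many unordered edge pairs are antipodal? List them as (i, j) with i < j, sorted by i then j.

α = atan 0.6 = 30.96°;  2α = 61.93°
n_0 = (-0.8778, +0.4791)
n_1 = (-0.7802, -0.6256)
n_2 = (-0.2151, -0.9766)
n_3 = (+0.6551, -0.7555)
n_4 = (+0.6375, +0.7704)
n_5 = (-0.1196, +0.9928)
  (0,1): δ = 112.65°  ·
  (0,2): δ = 73.80°  ·
  (0,3): δ = 20.45°  ✓
  (0,4): δ = 79.02°  ·
  (0,5): δ = 125.49°  ·
  (1,2): δ = 141.15°  ·
  (1,3): δ = 87.80°  ·
  (1,4): δ = 11.67°  ✓
  (1,5): δ = 58.14°  ✓
  (2,3): δ = 126.65°  ·
  (2,4): δ = 27.18°  ✓
  (2,5): δ = 19.29°  ✓
  (3,4): δ = 80.53°  ·
  (3,5): δ = 34.06°  ✓
  (4,5): δ = 133.53°  ·
antipodal pairs: 6

count = 6; pairs: (0,3), (1,4), (1,5), (2,4), (2,5), (3,5)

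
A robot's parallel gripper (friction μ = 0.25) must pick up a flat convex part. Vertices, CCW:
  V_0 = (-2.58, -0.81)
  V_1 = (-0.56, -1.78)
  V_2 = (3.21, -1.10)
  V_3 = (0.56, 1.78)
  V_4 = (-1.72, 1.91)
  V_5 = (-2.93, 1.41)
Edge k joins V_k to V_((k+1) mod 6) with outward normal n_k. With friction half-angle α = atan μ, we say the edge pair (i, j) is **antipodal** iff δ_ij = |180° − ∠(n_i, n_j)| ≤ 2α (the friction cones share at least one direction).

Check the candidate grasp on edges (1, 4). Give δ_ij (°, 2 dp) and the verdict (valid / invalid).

δ = 12.23°, valid

α = atan 0.25 = 14.04°;  2α = 28.07°
edge 1: e_1 = (+3.77, +0.68);  n_1 = (+0.1775, -0.9841)
edge 4: e_4 = (-1.21, -0.50);  n_4 = (-0.3819, +0.9242)
∠(n_1, n_4) = 167.77°
δ = |180° − 167.77°| = 12.23°
12.23° ≤ 2α = 28.07°  →  valid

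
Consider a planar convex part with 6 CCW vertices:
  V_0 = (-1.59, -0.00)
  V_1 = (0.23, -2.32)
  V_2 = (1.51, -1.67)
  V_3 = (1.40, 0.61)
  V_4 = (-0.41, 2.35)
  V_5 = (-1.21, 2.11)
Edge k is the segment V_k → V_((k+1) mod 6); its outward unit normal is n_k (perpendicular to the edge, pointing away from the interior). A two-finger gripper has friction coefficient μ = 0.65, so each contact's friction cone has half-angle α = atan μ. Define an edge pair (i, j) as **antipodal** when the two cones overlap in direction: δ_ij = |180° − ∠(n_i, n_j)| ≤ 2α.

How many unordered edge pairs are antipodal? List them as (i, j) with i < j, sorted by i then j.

α = atan 0.65 = 33.02°;  2α = 66.05°
n_0 = (-0.7868, -0.6172)
n_1 = (+0.4528, -0.8916)
n_2 = (+0.9988, +0.0482)
n_3 = (+0.6930, +0.7209)
n_4 = (-0.2873, +0.9578)
n_5 = (-0.9842, +0.1772)
  (0,1): δ = 101.19°  ·
  (0,2): δ = 35.35°  ✓
  (0,3): δ = 8.02°  ✓
  (0,4): δ = 68.59°  ·
  (0,5): δ = 131.68°  ·
  (1,2): δ = 114.16°  ·
  (1,3): δ = 70.79°  ·
  (1,4): δ = 10.22°  ✓
  (1,5): δ = 52.87°  ✓
  (2,3): δ = 136.63°  ·
  (2,4): δ = 76.06°  ·
  (2,5): δ = 12.97°  ✓
  (3,4): δ = 119.43°  ·
  (3,5): δ = 56.34°  ✓
  (4,5): δ = 116.91°  ·
antipodal pairs: 6

count = 6; pairs: (0,2), (0,3), (1,4), (1,5), (2,5), (3,5)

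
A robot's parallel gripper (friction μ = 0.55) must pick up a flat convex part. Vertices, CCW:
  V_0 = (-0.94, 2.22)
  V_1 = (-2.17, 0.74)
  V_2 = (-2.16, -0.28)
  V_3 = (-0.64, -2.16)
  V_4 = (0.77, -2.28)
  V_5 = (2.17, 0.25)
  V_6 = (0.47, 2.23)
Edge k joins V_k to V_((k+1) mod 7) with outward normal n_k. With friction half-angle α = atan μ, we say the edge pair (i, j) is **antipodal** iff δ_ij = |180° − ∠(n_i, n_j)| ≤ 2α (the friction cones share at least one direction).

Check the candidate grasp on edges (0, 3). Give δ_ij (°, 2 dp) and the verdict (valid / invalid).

δ = 55.14°, valid

α = atan 0.55 = 28.81°;  2α = 57.62°
edge 0: e_0 = (-1.23, -1.48);  n_0 = (-0.7691, +0.6392)
edge 3: e_3 = (+1.41, -0.12);  n_3 = (-0.0848, -0.9964)
∠(n_0, n_3) = 124.86°
δ = |180° − 124.86°| = 55.14°
55.14° ≤ 2α = 57.62°  →  valid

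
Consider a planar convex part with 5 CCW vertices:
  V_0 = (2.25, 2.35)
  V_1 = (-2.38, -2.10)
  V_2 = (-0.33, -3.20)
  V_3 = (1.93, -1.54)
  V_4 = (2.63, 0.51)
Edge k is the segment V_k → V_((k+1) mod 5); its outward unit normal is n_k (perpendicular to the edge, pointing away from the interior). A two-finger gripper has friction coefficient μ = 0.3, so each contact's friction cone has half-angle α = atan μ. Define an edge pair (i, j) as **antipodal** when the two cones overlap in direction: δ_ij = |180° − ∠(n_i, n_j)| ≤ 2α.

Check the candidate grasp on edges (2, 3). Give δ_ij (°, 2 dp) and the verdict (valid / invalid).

δ = 145.15°, invalid

α = atan 0.3 = 16.70°;  2α = 33.40°
edge 2: e_2 = (+2.26, +1.66);  n_2 = (+0.5920, -0.8060)
edge 3: e_3 = (+0.70, +2.05);  n_3 = (+0.9463, -0.3231)
∠(n_2, n_3) = 34.85°
δ = |180° − 34.85°| = 145.15°
145.15° > 2α = 33.40°  →  invalid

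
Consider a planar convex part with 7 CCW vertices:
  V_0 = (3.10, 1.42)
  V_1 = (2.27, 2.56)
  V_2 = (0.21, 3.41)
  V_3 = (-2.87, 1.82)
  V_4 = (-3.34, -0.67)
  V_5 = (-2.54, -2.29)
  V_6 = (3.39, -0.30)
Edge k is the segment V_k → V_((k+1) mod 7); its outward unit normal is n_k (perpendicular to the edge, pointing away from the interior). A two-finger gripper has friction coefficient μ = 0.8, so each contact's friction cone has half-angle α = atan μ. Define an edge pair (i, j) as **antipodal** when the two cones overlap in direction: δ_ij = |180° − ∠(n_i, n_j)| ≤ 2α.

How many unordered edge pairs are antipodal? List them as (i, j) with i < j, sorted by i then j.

count = 10; pairs: (0,3), (0,4), (0,5), (1,4), (1,5), (2,5), (2,6), (3,5), (3,6), (4,6)

α = atan 0.8 = 38.66°;  2α = 77.32°
n_0 = (+0.8084, +0.5886)
n_1 = (+0.3814, +0.9244)
n_2 = (-0.4587, +0.8886)
n_3 = (-0.9826, +0.1855)
n_4 = (-0.8966, -0.4428)
n_5 = (+0.3181, -0.9480)
n_6 = (+0.9861, +0.1663)
  (0,1): δ = 148.48°  ·
  (0,2): δ = 98.75°  ·
  (0,3): δ = 46.75°  ✓
  (0,4): δ = 9.78°  ✓
  (0,5): δ = 72.49°  ✓
  (0,6): δ = 153.51°  ·
  (1,2): δ = 130.27°  ·
  (1,3): δ = 78.27°  ·
  (1,4): δ = 41.30°  ✓
  (1,5): δ = 40.97°  ✓
  (1,6): δ = 121.99°  ·
  (2,3): δ = 127.99°  ·
  (2,4): δ = 91.02°  ·
  (2,5): δ = 8.75°  ✓
  (2,6): δ = 72.27°  ✓
  (3,4): δ = 143.03°  ·
  (3,5): δ = 60.76°  ✓
  (3,6): δ = 20.26°  ✓
  (4,5): δ = 97.73°  ·
  (4,6): δ = 16.71°  ✓
  (5,6): δ = 98.98°  ·
antipodal pairs: 10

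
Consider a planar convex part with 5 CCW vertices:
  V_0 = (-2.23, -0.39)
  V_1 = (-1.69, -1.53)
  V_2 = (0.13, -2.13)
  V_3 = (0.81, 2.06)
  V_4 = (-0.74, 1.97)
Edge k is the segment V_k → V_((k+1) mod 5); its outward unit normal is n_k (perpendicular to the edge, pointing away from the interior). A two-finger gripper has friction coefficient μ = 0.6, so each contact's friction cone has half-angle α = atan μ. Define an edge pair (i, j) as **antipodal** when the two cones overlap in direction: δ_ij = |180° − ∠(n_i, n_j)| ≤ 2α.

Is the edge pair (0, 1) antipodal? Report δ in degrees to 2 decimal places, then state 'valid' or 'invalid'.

δ = 133.59°, invalid

α = atan 0.6 = 30.96°;  2α = 61.93°
edge 0: e_0 = (+0.54, -1.14);  n_0 = (-0.9037, -0.4281)
edge 1: e_1 = (+1.82, -0.60);  n_1 = (-0.3131, -0.9497)
∠(n_0, n_1) = 46.41°
δ = |180° − 46.41°| = 133.59°
133.59° > 2α = 61.93°  →  invalid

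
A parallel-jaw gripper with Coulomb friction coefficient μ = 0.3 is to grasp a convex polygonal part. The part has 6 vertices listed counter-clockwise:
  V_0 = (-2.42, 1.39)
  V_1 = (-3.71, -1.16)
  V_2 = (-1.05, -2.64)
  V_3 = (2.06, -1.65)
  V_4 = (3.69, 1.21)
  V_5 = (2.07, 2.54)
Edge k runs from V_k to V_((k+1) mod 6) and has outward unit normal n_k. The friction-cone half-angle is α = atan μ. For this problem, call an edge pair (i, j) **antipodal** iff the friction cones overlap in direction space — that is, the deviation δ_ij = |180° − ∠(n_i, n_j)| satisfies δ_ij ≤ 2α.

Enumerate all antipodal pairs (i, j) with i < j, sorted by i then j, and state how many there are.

α = atan 0.3 = 16.70°;  2α = 33.40°
n_0 = (-0.8923, +0.4514)
n_1 = (-0.4862, -0.8738)
n_2 = (+0.3033, -0.9529)
n_3 = (+0.8688, -0.4952)
n_4 = (+0.6345, +0.7729)
n_5 = (-0.2481, +0.9687)
  (0,1): δ = 92.26°  ·
  (0,2): δ = 45.51°  ·
  (0,3): δ = 2.85°  ✓
  (0,4): δ = 77.45°  ·
  (0,5): δ = 131.20°  ·
  (1,2): δ = 133.25°  ·
  (1,3): δ = 90.59°  ·
  (1,4): δ = 10.29°  ✓
  (1,5): δ = 43.46°  ·
  (2,3): δ = 137.34°  ·
  (2,4): δ = 57.04°  ·
  (2,5): δ = 3.29°  ✓
  (3,4): δ = 99.71°  ·
  (3,5): δ = 45.95°  ·
  (4,5): δ = 126.25°  ·
antipodal pairs: 3

count = 3; pairs: (0,3), (1,4), (2,5)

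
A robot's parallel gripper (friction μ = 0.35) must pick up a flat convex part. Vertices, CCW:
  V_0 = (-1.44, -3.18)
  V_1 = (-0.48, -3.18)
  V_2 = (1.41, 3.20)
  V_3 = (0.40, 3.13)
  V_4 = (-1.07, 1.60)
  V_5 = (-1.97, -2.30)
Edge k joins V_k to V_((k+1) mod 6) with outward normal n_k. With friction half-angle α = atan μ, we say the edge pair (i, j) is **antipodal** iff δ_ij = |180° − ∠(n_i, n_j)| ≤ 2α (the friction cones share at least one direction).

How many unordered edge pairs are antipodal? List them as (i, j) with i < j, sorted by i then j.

count = 3; pairs: (0,2), (1,3), (1,4)

α = atan 0.35 = 19.29°;  2α = 38.58°
n_0 = (+0.0000, -1.0000)
n_1 = (+0.9588, -0.2840)
n_2 = (-0.0691, +0.9976)
n_3 = (-0.7211, +0.6928)
n_4 = (-0.9744, +0.2249)
n_5 = (-0.8566, -0.5159)
  (0,1): δ = 106.50°  ·
  (0,2): δ = 3.96°  ✓
  (0,3): δ = 46.15°  ·
  (0,4): δ = 77.01°  ·
  (0,5): δ = 121.06°  ·
  (1,2): δ = 69.53°  ·
  (1,3): δ = 27.35°  ✓
  (1,4): δ = 3.51°  ✓
  (1,5): δ = 47.56°  ·
  (2,3): δ = 137.82°  ·
  (2,4): δ = 106.96°  ·
  (2,5): δ = 62.91°  ·
  (3,4): δ = 149.14°  ·
  (3,5): δ = 105.09°  ·
  (4,5): δ = 135.95°  ·
antipodal pairs: 3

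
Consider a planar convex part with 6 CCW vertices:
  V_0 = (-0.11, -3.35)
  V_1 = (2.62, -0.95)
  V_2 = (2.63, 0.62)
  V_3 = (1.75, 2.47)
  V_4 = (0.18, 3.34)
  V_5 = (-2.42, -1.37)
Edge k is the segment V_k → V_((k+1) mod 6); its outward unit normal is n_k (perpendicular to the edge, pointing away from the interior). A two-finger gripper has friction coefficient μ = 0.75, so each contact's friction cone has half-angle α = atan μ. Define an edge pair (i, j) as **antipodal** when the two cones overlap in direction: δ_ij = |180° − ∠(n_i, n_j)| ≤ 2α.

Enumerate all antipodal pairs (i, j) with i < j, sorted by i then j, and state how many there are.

count = 7; pairs: (0,3), (0,4), (1,4), (1,5), (2,4), (2,5), (3,5)

α = atan 0.75 = 36.87°;  2α = 73.74°
n_0 = (+0.6603, -0.7510)
n_1 = (+1.0000, -0.0064)
n_2 = (+0.9030, +0.4296)
n_3 = (+0.4847, +0.8747)
n_4 = (-0.8755, +0.4833)
n_5 = (-0.6508, -0.7593)
  (0,1): δ = 131.68°  ·
  (0,2): δ = 105.88°  ·
  (0,3): δ = 70.31°  ✓
  (0,4): δ = 19.78°  ✓
  (0,5): δ = 98.08°  ·
  (1,2): δ = 154.20°  ·
  (1,3): δ = 118.63°  ·
  (1,4): δ = 28.53°  ✓
  (1,5): δ = 49.76°  ✓
  (2,3): δ = 144.43°  ·
  (2,4): δ = 54.34°  ✓
  (2,5): δ = 23.96°  ✓
  (3,4): δ = 89.91°  ·
  (3,5): δ = 11.61°  ✓
  (4,5): δ = 101.70°  ·
antipodal pairs: 7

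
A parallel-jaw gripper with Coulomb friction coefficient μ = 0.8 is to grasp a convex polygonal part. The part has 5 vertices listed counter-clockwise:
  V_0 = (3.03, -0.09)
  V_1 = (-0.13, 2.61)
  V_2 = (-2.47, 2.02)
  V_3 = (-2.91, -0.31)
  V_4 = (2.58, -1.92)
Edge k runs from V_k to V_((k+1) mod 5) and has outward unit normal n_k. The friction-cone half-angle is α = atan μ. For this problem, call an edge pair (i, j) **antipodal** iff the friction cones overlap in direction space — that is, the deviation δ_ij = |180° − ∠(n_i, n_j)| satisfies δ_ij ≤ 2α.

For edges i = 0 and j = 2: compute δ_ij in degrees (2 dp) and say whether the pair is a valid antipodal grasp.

α = atan 0.8 = 38.66°;  2α = 77.32°
edge 0: e_0 = (-3.16, +2.70);  n_0 = (+0.6496, +0.7603)
edge 2: e_2 = (-0.44, -2.33);  n_2 = (-0.9826, +0.1856)
∠(n_0, n_2) = 119.82°
δ = |180° − 119.82°| = 60.18°
60.18° ≤ 2α = 77.32°  →  valid

δ = 60.18°, valid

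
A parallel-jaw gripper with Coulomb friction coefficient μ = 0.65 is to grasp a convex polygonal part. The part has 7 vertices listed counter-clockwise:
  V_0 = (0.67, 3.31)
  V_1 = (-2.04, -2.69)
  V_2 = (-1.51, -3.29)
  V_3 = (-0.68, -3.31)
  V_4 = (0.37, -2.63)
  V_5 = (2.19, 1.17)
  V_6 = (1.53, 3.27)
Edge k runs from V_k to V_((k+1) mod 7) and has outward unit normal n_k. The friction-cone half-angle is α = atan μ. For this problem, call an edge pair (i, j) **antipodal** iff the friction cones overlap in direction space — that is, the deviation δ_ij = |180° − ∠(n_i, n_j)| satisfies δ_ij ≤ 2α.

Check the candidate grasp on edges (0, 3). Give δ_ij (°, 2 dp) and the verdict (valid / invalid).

δ = 32.77°, valid

α = atan 0.65 = 33.02°;  2α = 66.05°
edge 0: e_0 = (-2.71, -6.00);  n_0 = (-0.9114, +0.4116)
edge 3: e_3 = (+1.05, +0.68);  n_3 = (+0.5436, -0.8394)
∠(n_0, n_3) = 147.23°
δ = |180° − 147.23°| = 32.77°
32.77° ≤ 2α = 66.05°  →  valid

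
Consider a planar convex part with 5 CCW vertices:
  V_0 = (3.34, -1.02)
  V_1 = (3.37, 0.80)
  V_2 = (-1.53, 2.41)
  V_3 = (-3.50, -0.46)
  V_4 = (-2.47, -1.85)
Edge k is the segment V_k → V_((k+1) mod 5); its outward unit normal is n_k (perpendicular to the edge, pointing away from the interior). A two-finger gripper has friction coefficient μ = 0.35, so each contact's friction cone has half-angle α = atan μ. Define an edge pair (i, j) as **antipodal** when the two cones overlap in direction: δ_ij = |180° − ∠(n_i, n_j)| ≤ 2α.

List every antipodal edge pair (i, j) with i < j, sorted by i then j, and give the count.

count = 4; pairs: (0,2), (0,3), (1,3), (1,4)

α = atan 0.35 = 19.29°;  2α = 38.58°
n_0 = (+0.9999, -0.0165)
n_1 = (+0.3122, +0.9500)
n_2 = (-0.8245, +0.5659)
n_3 = (-0.8035, -0.5954)
n_4 = (+0.1414, -0.9899)
  (0,1): δ = 107.24°  ·
  (0,2): δ = 33.52°  ✓
  (0,3): δ = 37.48°  ✓
  (0,4): δ = 99.07°  ·
  (1,2): δ = 106.28°  ·
  (1,3): δ = 35.27°  ✓
  (1,4): δ = 26.32°  ✓
  (2,3): δ = 109.00°  ·
  (2,4): δ = 47.40°  ·
  (3,4): δ = 118.41°  ·
antipodal pairs: 4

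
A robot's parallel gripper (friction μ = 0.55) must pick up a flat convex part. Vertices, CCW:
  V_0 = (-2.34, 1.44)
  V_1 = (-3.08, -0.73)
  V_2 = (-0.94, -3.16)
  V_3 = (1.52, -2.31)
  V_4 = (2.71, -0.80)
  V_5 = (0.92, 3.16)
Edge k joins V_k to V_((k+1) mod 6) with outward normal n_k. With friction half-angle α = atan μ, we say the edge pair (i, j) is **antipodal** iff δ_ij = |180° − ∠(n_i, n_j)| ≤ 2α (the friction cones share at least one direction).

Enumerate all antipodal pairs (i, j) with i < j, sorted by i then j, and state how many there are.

count = 6; pairs: (0,2), (0,3), (0,4), (1,4), (2,5), (3,5)

α = atan 0.55 = 28.81°;  2α = 57.62°
n_0 = (-0.9465, +0.3228)
n_1 = (-0.7505, -0.6609)
n_2 = (+0.3266, -0.9452)
n_3 = (+0.7854, -0.6190)
n_4 = (+0.9112, +0.4119)
n_5 = (-0.4666, +0.8844)
  (0,1): δ = 119.80°  ·
  (0,2): δ = 52.11°  ✓
  (0,3): δ = 19.41°  ✓
  (0,4): δ = 43.15°  ✓
  (0,5): δ = 136.65°  ·
  (1,2): δ = 112.31°  ·
  (1,3): δ = 79.61°  ·
  (1,4): δ = 17.05°  ✓
  (1,5): δ = 76.45°  ·
  (2,3): δ = 147.30°  ·
  (2,4): δ = 84.74°  ·
  (2,5): δ = 8.75°  ✓
  (3,4): δ = 117.44°  ·
  (3,5): δ = 23.94°  ✓
  (4,5): δ = 86.51°  ·
antipodal pairs: 6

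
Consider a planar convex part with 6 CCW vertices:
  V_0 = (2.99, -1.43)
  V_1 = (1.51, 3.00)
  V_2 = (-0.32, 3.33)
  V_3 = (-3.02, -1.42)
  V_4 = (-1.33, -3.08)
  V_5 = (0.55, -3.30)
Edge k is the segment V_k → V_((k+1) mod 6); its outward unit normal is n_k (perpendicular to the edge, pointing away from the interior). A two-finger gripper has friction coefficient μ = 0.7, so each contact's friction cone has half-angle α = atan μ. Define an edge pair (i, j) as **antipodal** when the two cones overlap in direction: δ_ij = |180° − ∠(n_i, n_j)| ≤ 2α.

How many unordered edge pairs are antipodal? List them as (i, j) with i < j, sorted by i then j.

α = atan 0.7 = 34.99°;  2α = 69.98°
n_0 = (+0.9485, +0.3169)
n_1 = (+0.1775, +0.9841)
n_2 = (-0.8694, +0.4942)
n_3 = (-0.7007, -0.7134)
n_4 = (-0.1162, -0.9932)
n_5 = (+0.6083, -0.7937)
  (0,1): δ = 118.70°  ·
  (0,2): δ = 48.09°  ✓
  (0,3): δ = 27.04°  ✓
  (0,4): δ = 64.85°  ✓
  (0,5): δ = 108.99°  ·
  (1,2): δ = 109.39°  ·
  (1,3): δ = 34.26°  ✓
  (1,4): δ = 3.55°  ✓
  (1,5): δ = 47.69°  ✓
  (2,3): δ = 104.87°  ·
  (2,4): δ = 67.06°  ✓
  (2,5): δ = 22.92°  ✓
  (3,4): δ = 142.19°  ·
  (3,5): δ = 98.05°  ·
  (4,5): δ = 135.86°  ·
antipodal pairs: 8

count = 8; pairs: (0,2), (0,3), (0,4), (1,3), (1,4), (1,5), (2,4), (2,5)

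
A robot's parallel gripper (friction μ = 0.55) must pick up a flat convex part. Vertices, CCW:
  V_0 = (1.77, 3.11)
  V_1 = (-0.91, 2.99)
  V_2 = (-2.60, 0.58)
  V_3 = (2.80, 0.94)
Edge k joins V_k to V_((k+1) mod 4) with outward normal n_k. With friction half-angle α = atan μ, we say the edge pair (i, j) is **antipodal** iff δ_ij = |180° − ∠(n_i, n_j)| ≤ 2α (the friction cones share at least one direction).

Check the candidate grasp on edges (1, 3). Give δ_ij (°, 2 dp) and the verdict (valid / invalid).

δ = 60.43°, invalid

α = atan 0.55 = 28.81°;  2α = 57.62°
edge 1: e_1 = (-1.69, -2.41);  n_1 = (-0.8188, +0.5741)
edge 3: e_3 = (-1.03, +2.17);  n_3 = (+0.9034, +0.4288)
∠(n_1, n_3) = 119.57°
δ = |180° − 119.57°| = 60.43°
60.43° > 2α = 57.62°  →  invalid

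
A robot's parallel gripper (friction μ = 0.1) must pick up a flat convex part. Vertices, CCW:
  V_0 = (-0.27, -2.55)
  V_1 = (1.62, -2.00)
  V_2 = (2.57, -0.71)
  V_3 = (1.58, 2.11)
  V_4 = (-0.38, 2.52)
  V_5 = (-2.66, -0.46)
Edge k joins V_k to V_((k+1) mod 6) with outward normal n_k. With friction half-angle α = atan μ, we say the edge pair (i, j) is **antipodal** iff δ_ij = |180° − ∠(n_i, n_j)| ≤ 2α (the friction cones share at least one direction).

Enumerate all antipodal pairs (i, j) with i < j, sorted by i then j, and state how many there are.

α = atan 0.1 = 5.71°;  2α = 11.42°
n_0 = (+0.2794, -0.9602)
n_1 = (+0.8052, -0.5930)
n_2 = (+0.9435, +0.3312)
n_3 = (+0.2048, +0.9788)
n_4 = (-0.7942, +0.6076)
n_5 = (-0.6583, -0.7528)
  (0,1): δ = 142.59°  ·
  (0,2): δ = 86.88°  ·
  (0,3): δ = 28.04°  ·
  (0,4): δ = 36.36°  ·
  (0,5): δ = 122.61°  ·
  (1,2): δ = 124.29°  ·
  (1,3): δ = 65.45°  ·
  (1,4): δ = 1.05°  ✓
  (1,5): δ = 85.20°  ·
  (2,3): δ = 121.16°  ·
  (2,4): δ = 56.76°  ·
  (2,5): δ = 29.49°  ·
  (3,4): δ = 115.60°  ·
  (3,5): δ = 29.35°  ·
  (4,5): δ = 93.75°  ·
antipodal pairs: 1

count = 1; pairs: (1,4)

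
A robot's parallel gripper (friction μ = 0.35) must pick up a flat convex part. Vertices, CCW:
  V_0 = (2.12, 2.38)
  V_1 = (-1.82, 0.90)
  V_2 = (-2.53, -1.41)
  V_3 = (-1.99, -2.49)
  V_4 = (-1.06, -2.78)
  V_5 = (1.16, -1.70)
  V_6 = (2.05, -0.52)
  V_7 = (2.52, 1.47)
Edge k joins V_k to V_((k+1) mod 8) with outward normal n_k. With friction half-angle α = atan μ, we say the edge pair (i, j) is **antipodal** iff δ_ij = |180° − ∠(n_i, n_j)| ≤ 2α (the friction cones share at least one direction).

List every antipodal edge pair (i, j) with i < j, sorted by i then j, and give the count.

α = atan 0.35 = 19.29°;  2α = 38.58°
n_0 = (-0.3516, +0.9361)
n_1 = (-0.9559, +0.2938)
n_2 = (-0.8944, -0.4472)
n_3 = (-0.2977, -0.9547)
n_4 = (+0.4375, -0.8992)
n_5 = (+0.7984, -0.6022)
n_6 = (+0.9732, -0.2299)
n_7 = (+0.9155, +0.4024)
  (0,1): δ = 127.67°  ·
  (0,2): δ = 84.02°  ·
  (0,3): δ = 37.91°  ✓
  (0,4): δ = 5.35°  ✓
  (0,5): δ = 32.39°  ✓
  (0,6): δ = 56.12°  ·
  (0,7): δ = 93.14°  ·
  (1,2): δ = 136.35°  ·
  (1,3): δ = 90.23°  ·
  (1,4): δ = 46.97°  ·
  (1,5): δ = 19.94°  ✓
  (1,6): δ = 3.80°  ✓
  (1,7): δ = 40.81°  ·
  (2,3): δ = 133.88°  ·
  (2,4): δ = 90.62°  ·
  (2,5): δ = 63.59°  ·
  (2,6): δ = 39.85°  ·
  (2,7): δ = 2.84°  ✓
  (3,4): δ = 136.74°  ·
  (3,5): δ = 109.71°  ·
  (3,6): δ = 85.97°  ·
  (3,7): δ = 48.95°  ·
  (4,5): δ = 152.97°  ·
  (4,6): δ = 129.23°  ·
  (4,7): δ = 92.21°  ·
  (5,6): δ = 156.26°  ·
  (5,7): δ = 119.25°  ·
  (6,7): δ = 142.98°  ·
antipodal pairs: 6

count = 6; pairs: (0,3), (0,4), (0,5), (1,5), (1,6), (2,7)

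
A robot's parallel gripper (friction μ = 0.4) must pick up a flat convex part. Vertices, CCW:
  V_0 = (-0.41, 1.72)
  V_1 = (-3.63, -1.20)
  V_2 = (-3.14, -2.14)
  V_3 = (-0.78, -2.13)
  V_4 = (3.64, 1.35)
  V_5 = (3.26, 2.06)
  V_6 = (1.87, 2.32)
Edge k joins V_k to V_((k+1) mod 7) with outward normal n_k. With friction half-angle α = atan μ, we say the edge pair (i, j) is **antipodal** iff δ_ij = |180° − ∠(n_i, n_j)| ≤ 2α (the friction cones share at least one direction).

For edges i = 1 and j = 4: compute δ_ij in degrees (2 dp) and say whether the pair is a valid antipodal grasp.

δ = 0.62°, valid

α = atan 0.4 = 21.80°;  2α = 43.60°
edge 1: e_1 = (+0.49, -0.94);  n_1 = (-0.8868, -0.4622)
edge 4: e_4 = (-0.38, +0.71);  n_4 = (+0.8817, +0.4719)
∠(n_1, n_4) = 179.38°
δ = |180° − 179.38°| = 0.62°
0.62° ≤ 2α = 43.60°  →  valid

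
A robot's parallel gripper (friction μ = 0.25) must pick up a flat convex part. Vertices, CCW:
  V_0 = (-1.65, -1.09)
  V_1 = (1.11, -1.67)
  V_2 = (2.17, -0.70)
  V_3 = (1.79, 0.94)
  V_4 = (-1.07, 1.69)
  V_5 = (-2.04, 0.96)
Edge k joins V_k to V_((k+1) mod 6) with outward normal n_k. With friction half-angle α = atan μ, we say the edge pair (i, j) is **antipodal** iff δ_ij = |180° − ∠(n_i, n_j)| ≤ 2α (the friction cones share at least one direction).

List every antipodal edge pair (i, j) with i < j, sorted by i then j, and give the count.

count = 3; pairs: (0,3), (1,4), (2,5)

α = atan 0.25 = 14.04°;  2α = 28.07°
n_0 = (-0.2057, -0.9786)
n_1 = (+0.6751, -0.7377)
n_2 = (+0.9742, +0.2257)
n_3 = (+0.2537, +0.9673)
n_4 = (-0.6013, +0.7990)
n_5 = (-0.9824, -0.1869)
  (0,1): δ = 125.67°  ·
  (0,2): δ = 65.09°  ·
  (0,3): δ = 2.83°  ✓
  (0,4): δ = 48.83°  ·
  (0,5): δ = 112.64°  ·
  (1,2): δ = 119.42°  ·
  (1,3): δ = 57.16°  ·
  (1,4): δ = 5.50°  ✓
  (1,5): δ = 58.31°  ·
  (2,3): δ = 117.74°  ·
  (2,4): δ = 66.08°  ·
  (2,5): δ = 2.27°  ✓
  (3,4): δ = 128.34°  ·
  (3,5): δ = 64.53°  ·
  (4,5): δ = 116.19°  ·
antipodal pairs: 3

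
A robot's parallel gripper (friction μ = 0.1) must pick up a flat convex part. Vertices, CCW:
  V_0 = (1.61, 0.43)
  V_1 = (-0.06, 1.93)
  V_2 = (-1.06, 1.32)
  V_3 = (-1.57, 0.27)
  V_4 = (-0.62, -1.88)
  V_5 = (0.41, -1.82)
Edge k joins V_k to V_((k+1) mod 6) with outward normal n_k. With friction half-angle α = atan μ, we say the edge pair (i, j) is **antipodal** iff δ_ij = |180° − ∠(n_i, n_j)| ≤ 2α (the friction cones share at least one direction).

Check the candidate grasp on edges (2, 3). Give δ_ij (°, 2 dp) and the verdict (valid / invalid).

α = atan 0.1 = 5.71°;  2α = 11.42°
edge 2: e_2 = (-0.51, -1.05);  n_2 = (-0.8995, +0.4369)
edge 3: e_3 = (+0.95, -2.15);  n_3 = (-0.9147, -0.4042)
∠(n_2, n_3) = 49.75°
δ = |180° − 49.75°| = 130.25°
130.25° > 2α = 11.42°  →  invalid

δ = 130.25°, invalid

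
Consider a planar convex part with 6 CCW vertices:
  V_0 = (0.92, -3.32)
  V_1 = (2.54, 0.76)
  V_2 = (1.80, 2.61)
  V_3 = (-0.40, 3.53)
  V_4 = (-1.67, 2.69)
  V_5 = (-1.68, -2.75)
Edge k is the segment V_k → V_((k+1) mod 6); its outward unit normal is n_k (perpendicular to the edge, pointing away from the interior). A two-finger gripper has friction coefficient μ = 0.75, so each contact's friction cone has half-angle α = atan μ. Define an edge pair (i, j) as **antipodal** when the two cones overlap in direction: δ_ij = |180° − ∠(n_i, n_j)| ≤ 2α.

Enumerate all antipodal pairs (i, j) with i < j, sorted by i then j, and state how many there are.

count = 7; pairs: (0,3), (0,4), (1,4), (1,5), (2,4), (2,5), (3,5)

α = atan 0.75 = 36.87°;  2α = 73.74°
n_0 = (+0.9294, -0.3690)
n_1 = (+0.9285, +0.3714)
n_2 = (+0.3858, +0.9226)
n_3 = (-0.5517, +0.8341)
n_4 = (-1.0000, +0.0018)
n_5 = (-0.2141, -0.9768)
  (0,1): δ = 136.54°  ·
  (0,2): δ = 91.04°  ·
  (0,3): δ = 34.86°  ✓
  (0,4): δ = 21.55°  ✓
  (0,5): δ = 99.29°  ·
  (1,2): δ = 134.50°  ·
  (1,3): δ = 78.32°  ·
  (1,4): δ = 21.91°  ✓
  (1,5): δ = 55.83°  ✓
  (2,3): δ = 123.82°  ·
  (2,4): δ = 67.41°  ✓
  (2,5): δ = 10.33°  ✓
  (3,4): δ = 123.59°  ·
  (3,5): δ = 45.85°  ✓
  (4,5): δ = 102.26°  ·
antipodal pairs: 7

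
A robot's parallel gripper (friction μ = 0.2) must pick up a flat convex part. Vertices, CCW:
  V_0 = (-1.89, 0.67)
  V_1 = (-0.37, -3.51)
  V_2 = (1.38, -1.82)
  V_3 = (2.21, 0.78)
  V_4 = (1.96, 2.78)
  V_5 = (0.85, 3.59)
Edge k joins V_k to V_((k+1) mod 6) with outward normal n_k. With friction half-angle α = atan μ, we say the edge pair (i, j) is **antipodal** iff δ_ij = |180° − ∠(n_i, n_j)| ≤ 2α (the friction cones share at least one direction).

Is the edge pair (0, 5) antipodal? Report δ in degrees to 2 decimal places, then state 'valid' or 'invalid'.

δ = 116.84°, invalid

α = atan 0.2 = 11.31°;  2α = 22.62°
edge 0: e_0 = (+1.52, -4.18);  n_0 = (-0.9398, -0.3417)
edge 5: e_5 = (-2.74, -2.92);  n_5 = (-0.7292, +0.6843)
∠(n_0, n_5) = 63.16°
δ = |180° − 63.16°| = 116.84°
116.84° > 2α = 22.62°  →  invalid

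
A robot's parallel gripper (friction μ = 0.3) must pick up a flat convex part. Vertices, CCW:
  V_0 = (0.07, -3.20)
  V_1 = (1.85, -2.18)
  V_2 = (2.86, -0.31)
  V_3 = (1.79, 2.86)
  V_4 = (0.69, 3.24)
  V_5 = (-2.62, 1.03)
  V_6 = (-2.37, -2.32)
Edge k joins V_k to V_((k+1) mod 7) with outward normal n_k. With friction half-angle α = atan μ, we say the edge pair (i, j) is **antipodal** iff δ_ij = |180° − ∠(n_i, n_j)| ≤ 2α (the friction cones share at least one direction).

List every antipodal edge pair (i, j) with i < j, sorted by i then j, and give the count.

count = 5; pairs: (0,4), (1,4), (1,5), (2,5), (3,6)

α = atan 0.3 = 16.70°;  2α = 33.40°
n_0 = (+0.4972, -0.8676)
n_1 = (+0.8799, -0.4752)
n_2 = (+0.9475, +0.3198)
n_3 = (+0.3265, +0.9452)
n_4 = (-0.5553, +0.8317)
n_5 = (-0.9972, -0.0744)
n_6 = (-0.3393, -0.9407)
  (0,1): δ = 148.19°  ·
  (0,2): δ = 101.16°  ·
  (0,3): δ = 48.87°  ·
  (0,4): δ = 3.92°  ✓
  (0,5): δ = 64.45°  ·
  (0,6): δ = 130.35°  ·
  (1,2): δ = 132.97°  ·
  (1,3): δ = 80.68°  ·
  (1,4): δ = 27.90°  ✓
  (1,5): δ = 32.64°  ✓
  (1,6): δ = 98.54°  ·
  (2,3): δ = 127.71°  ·
  (2,4): δ = 74.92°  ·
  (2,5): δ = 14.38°  ✓
  (2,6): δ = 51.52°  ·
  (3,4): δ = 127.21°  ·
  (3,5): δ = 66.67°  ·
  (3,6): δ = 0.77°  ✓
  (4,5): δ = 119.46°  ·
  (4,6): δ = 53.56°  ·
  (5,6): δ = 114.10°  ·
antipodal pairs: 5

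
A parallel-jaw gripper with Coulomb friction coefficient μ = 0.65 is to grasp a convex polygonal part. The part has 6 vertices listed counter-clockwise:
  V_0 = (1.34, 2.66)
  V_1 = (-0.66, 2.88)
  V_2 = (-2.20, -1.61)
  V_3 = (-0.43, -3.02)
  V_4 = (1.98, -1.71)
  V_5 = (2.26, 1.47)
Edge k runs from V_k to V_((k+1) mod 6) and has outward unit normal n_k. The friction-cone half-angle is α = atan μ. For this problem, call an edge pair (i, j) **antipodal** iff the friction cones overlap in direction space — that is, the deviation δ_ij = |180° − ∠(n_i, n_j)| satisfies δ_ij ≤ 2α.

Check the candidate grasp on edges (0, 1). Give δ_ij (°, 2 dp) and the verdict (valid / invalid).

α = atan 0.65 = 33.02°;  2α = 66.05°
edge 0: e_0 = (-2.00, +0.22);  n_0 = (+0.1093, +0.9940)
edge 1: e_1 = (-1.54, -4.49);  n_1 = (-0.9459, +0.3244)
∠(n_0, n_1) = 77.35°
δ = |180° − 77.35°| = 102.65°
102.65° > 2α = 66.05°  →  invalid

δ = 102.65°, invalid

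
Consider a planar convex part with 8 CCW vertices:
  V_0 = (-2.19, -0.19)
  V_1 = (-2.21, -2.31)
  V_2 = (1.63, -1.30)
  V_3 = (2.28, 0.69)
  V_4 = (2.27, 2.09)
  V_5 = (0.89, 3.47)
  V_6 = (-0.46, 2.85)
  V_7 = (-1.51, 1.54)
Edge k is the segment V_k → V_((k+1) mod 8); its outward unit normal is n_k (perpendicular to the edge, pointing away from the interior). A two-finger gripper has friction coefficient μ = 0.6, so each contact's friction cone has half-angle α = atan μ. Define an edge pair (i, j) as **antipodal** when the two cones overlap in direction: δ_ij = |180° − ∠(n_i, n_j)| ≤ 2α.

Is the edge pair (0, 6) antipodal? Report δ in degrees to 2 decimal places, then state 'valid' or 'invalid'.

δ = 141.83°, invalid

α = atan 0.6 = 30.96°;  2α = 61.93°
edge 0: e_0 = (-0.02, -2.12);  n_0 = (-1.0000, +0.0094)
edge 6: e_6 = (-1.05, -1.31);  n_6 = (-0.7803, +0.6254)
∠(n_0, n_6) = 38.17°
δ = |180° − 38.17°| = 141.83°
141.83° > 2α = 61.93°  →  invalid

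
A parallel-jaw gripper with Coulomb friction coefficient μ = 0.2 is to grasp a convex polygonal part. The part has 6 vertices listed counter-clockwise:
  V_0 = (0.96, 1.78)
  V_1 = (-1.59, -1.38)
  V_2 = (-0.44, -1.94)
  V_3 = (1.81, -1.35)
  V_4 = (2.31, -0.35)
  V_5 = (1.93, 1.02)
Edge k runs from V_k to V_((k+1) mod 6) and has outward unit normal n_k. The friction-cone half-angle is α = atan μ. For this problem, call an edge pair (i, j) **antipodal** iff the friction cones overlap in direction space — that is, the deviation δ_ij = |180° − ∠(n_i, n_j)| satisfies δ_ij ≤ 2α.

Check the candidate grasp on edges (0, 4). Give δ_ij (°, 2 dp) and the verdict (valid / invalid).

α = atan 0.2 = 11.31°;  2α = 22.62°
edge 0: e_0 = (-2.55, -3.16);  n_0 = (-0.7782, +0.6280)
edge 4: e_4 = (-0.38, +1.37);  n_4 = (+0.9636, +0.2673)
∠(n_0, n_4) = 125.60°
δ = |180° − 125.60°| = 54.40°
54.40° > 2α = 22.62°  →  invalid

δ = 54.40°, invalid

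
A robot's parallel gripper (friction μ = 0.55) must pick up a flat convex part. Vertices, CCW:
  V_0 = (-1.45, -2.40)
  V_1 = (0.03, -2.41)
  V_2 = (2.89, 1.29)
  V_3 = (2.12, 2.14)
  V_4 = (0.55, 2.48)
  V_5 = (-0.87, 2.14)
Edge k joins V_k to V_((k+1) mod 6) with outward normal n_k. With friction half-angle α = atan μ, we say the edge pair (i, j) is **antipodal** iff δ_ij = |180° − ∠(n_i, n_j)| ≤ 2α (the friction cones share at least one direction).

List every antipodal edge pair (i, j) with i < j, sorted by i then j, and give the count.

α = atan 0.55 = 28.81°;  2α = 57.62°
n_0 = (-0.0068, -1.0000)
n_1 = (+0.7912, -0.6116)
n_2 = (+0.7411, +0.6714)
n_3 = (+0.2117, +0.9773)
n_4 = (-0.2329, +0.9725)
n_5 = (-0.9919, +0.1267)
  (0,1): δ = 127.32°  ·
  (0,2): δ = 47.44°  ✓
  (0,3): δ = 11.83°  ✓
  (0,4): δ = 13.85°  ✓
  (0,5): δ = 83.11°  ·
  (1,2): δ = 100.12°  ·
  (1,3): δ = 64.52°  ·
  (1,4): δ = 38.83°  ✓
  (1,5): δ = 30.42°  ✓
  (2,3): δ = 144.39°  ·
  (2,4): δ = 118.71°  ·
  (2,5): δ = 49.45°  ✓
  (3,4): δ = 154.32°  ·
  (3,5): δ = 85.06°  ·
  (4,5): δ = 110.75°  ·
antipodal pairs: 6

count = 6; pairs: (0,2), (0,3), (0,4), (1,4), (1,5), (2,5)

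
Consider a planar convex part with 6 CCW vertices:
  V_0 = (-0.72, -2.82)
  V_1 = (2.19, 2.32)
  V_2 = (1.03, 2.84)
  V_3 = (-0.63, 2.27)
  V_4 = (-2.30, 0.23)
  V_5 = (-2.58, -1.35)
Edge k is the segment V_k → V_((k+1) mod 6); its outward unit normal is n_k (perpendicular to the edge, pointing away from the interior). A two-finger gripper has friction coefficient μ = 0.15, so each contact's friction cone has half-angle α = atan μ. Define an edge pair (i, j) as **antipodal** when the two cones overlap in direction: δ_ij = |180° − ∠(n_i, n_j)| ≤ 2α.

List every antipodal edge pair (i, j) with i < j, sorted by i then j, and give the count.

α = atan 0.15 = 8.53°;  2α = 17.06°
n_0 = (+0.8702, -0.4927)
n_1 = (+0.4091, +0.9125)
n_2 = (-0.3248, +0.9458)
n_3 = (-0.7738, +0.6334)
n_4 = (-0.9847, +0.1745)
n_5 = (-0.6201, -0.7846)
  (0,1): δ = 84.63°  ·
  (0,2): δ = 41.53°  ·
  (0,3): δ = 9.79°  ✓
  (0,4): δ = 19.47°  ·
  (0,5): δ = 81.20°  ·
  (1,2): δ = 136.90°  ·
  (1,3): δ = 105.16°  ·
  (1,4): δ = 75.90°  ·
  (1,5): δ = 14.17°  ✓
  (2,3): δ = 148.26°  ·
  (2,4): δ = 119.00°  ·
  (2,5): δ = 57.27°  ·
  (3,4): δ = 150.74°  ·
  (3,5): δ = 89.02°  ·
  (4,5): δ = 118.27°  ·
antipodal pairs: 2

count = 2; pairs: (0,3), (1,5)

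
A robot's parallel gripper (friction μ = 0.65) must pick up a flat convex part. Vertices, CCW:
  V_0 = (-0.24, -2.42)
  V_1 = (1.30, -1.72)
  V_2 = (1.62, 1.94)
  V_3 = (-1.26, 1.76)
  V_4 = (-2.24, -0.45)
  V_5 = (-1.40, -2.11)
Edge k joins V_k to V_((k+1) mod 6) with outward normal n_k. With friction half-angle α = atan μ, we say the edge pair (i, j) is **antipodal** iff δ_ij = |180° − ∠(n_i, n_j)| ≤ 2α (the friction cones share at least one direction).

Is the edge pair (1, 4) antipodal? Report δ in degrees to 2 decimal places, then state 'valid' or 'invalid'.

α = atan 0.65 = 33.02°;  2α = 66.05°
edge 1: e_1 = (+0.32, +3.66);  n_1 = (+0.9962, -0.0871)
edge 4: e_4 = (+0.84, -1.66);  n_4 = (-0.8923, -0.4515)
∠(n_1, n_4) = 148.16°
δ = |180° − 148.16°| = 31.84°
31.84° ≤ 2α = 66.05°  →  valid

δ = 31.84°, valid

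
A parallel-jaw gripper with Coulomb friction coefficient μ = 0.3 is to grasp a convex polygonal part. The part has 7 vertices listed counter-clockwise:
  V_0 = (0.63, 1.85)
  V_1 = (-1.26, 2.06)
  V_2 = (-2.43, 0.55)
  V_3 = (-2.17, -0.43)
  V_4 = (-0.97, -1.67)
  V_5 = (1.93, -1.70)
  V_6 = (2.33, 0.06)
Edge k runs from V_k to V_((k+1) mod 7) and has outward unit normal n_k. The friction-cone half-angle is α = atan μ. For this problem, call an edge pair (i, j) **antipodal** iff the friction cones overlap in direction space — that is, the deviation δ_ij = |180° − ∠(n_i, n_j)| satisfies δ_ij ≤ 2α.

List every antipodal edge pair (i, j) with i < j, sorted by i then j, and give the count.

α = atan 0.3 = 16.70°;  2α = 33.40°
n_0 = (+0.1104, +0.9939)
n_1 = (-0.7905, +0.6125)
n_2 = (-0.9666, -0.2564)
n_3 = (-0.7186, -0.6954)
n_4 = (-0.0103, -0.9999)
n_5 = (+0.9751, -0.2216)
n_6 = (+0.7251, +0.6886)
  (0,1): δ = 121.43°  ·
  (0,2): δ = 68.80°  ·
  (0,3): δ = 39.60°  ·
  (0,4): δ = 5.75°  ✓
  (0,5): δ = 83.54°  ·
  (0,6): δ = 139.86°  ·
  (1,2): δ = 127.37°  ·
  (1,3): δ = 98.17°  ·
  (1,4): δ = 52.82°  ·
  (1,5): δ = 24.97°  ✓
  (1,6): δ = 81.29°  ·
  (2,3): δ = 150.80°  ·
  (2,4): δ = 105.45°  ·
  (2,5): δ = 27.66°  ✓
  (2,6): δ = 28.66°  ✓
  (3,4): δ = 134.65°  ·
  (3,5): δ = 56.87°  ·
  (3,6): δ = 0.54°  ✓
  (4,5): δ = 102.21°  ·
  (4,6): δ = 45.88°  ·
  (5,6): δ = 123.67°  ·
antipodal pairs: 5

count = 5; pairs: (0,4), (1,5), (2,5), (2,6), (3,6)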